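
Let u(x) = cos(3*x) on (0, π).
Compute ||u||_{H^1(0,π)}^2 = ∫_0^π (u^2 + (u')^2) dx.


||u||_{H^1(0,π)}^2 = 5*π

u'(x) = -3*sin(3*x).
Expand u² and (u')² and integrate term by term on (0, π), using: for integers n ≥ 1, ∫_0^π sin²(nx) dx = ∫_0^π cos²(nx) dx = π/2; for n ≠ n', ∫_0^π sin(nx)sin(n'x) dx = ∫_0^π cos(nx)cos(n'x) dx = 0; and by product-to-sum, ∫_0^π sin(nx)cos(n'x) dx = ½∫_0^π [sin((n+n')x) + sin((n−n')x)] dx, which is 0 when n+n' is even and 2n/(n²−n'²) when n+n' is odd (it need not vanish on (0, π)).
  u² squared terms: (1)²·∫cos(3x)² dx = 1·π/2 = π/2.
  So ∫_0^π u² dx = π/2.
  (u')² squared terms: (-3)²·∫sin(3x)² dx = 9·π/2 = 9*π/2.
  So ∫_0^π (u')² dx = 9*π/2.
||u||_{H^1}^2 = (π/2) + (9*π/2) = 5*π.


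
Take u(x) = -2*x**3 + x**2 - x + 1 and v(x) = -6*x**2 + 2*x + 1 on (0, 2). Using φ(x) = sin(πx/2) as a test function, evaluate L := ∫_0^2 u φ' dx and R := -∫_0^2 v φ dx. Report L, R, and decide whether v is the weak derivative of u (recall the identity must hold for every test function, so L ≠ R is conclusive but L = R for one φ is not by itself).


LHS = -192/π^3 + 44/π, RHS = -192/π^3 + 36/π. No, v is not the weak derivative of u.

u(x) = -2*x**3 + x**2 - x + 1, classical derivative u'(x) = -6*x**2 + 2*x - 1.
φ(x) = sin(πx/2), so φ'(x) = π*cos(π*x/2)/2.
Note φ(0) = φ(2) = 0, so the boundary term u·φ vanishes.
LHS = ∫_0^2 u(x) φ'(x) dx = ∫_0^2 (-π*x^3*cos(π*x/2) + π*x^2*cos(π*x/2)/2 - π*x*cos(π*x/2)/2 + π*cos(π*x/2)/2) dx. Term by term:
  ∫_0^2 π*cos(π*x/2)/2 dx = 0;  ∫_0^2 π*x^2*cos(π*x/2)/2 dx = -8/π;  ∫_0^2 -π*x^3*cos(π*x/2) dx = -192/π^3 + 48/π;
  ∫_0^2 -π*x*cos(π*x/2)/2 dx = 4/π.
Sum: 0 − 8/π + -192/π^3 + 48/π + 4/π = -192/π^3 + 44/π.
So LHS = -192/π^3 + 44/π.
∫_0^2 v(x) φ(x) dx = ∫_0^2 (-6*x^2*sin(π*x/2) + 2*x*sin(π*x/2) + sin(π*x/2)) dx. Term by term:
  ∫_0^2 -6*x^2*sin(π*x/2) dx = -48/π + 192/π^3;  ∫_0^2 2*x*sin(π*x/2) dx = 8/π;  ∫_0^2 sin(π*x/2) dx = 4/π.
Sum: -48/π + 192/π^3 + 8/π + 4/π = -36/π + 192/π^3.
So RHS = -∫_0^2 v(x) φ(x) dx = -192/π^3 + 36/π.
LHS − RHS = 8/π ≠ 0, so the identity fails.
(For a valid weak derivative the identity must hold for EVERY test function, in particular this one. The failure shows v is NOT the weak derivative of u.)
Correct weak derivative would be u'(x) = -6*x**2 + 2*x - 1.


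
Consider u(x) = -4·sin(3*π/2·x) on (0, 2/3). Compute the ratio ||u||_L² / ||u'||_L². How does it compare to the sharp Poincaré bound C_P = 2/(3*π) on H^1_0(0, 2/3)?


||u||_L² / ||u'||_L² = 2/(3*π) = C_P.

u(x) = -4·sin(3*π/2·x), so u'(x) = -6*π*cos(3*π*x/2).
Writing u(x) = A·sin(kπx/L) with A = -4 and k = 1, use ∫_0^L sin²(kπx/L) dx = L/2 and ∫_0^L cos²(kπx/L) dx = L/2.
u² = 16·sin²(3*π/2·x) and (u')² = 36*π^2·cos²(3*π/2·x), and each of sin², cos² integrates to L/2 = 1/3 over (0, 2/3).
∫_0^2/3 u² dx = 16/3, so ||u||_L² = 4*sqrt(3)/3.
∫_0^2/3 (u')² dx = 12*π^2, so ||u'||_L² = 2*sqrt(3)*π.
Ratio ||u||_L² / ||u'||_L² = 2/(3*π).
Sharp Poincaré constant on H^1_0(0, 2/3) is C_P = L/π = 2/(3*π), achieved by sin(3*π/2·x).
This is the k = 1 eigenfunction (up to amplitude), so the ratio equals the sharp Poincaré constant exactly.


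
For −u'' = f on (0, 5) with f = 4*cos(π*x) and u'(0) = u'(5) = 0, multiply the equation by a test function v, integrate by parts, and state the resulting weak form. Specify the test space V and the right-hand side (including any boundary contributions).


V = H^1(0, 5) (no boundary constraint on v; u is determined up to an additive constant); weak form: ∫_0^5 u'v' dx = ∫_0^5 (4*cos(π*x)) v dx for all v ∈ V.

Multiply both sides by a test function v and integrate from 0 to 5:
  ∫_0^5 −u''(x) v(x) dx = ∫_0^5 f(x) v(x) dx.
Integrate the LHS by parts once:
  ∫_0^5 −u'' v dx = −[u'(x) v(x)]_0^5 + ∫_0^5 u'(x) v'(x) dx.
Thus ∫_0^5 u'(x) v'(x) dx = ∫_0^5 f(x) v(x) dx + [u'(x) v(x)]_0^5.
Choose V so that boundary terms are either known or forced to vanish.
u has homogeneous Neumann: u'(0) = u'(5) = 0. So [u' v]_0^5 = 0·v(5) − 0·v(0) = 0 for any v; take V = H^1(0, 5).
Weak formulation: find u (satisfying any essential BC) such that ∫_0^5 u'(x) v'(x) dx = ∫_0^5 f v dx for all v ∈ V (homogeneous Neumann, so boundary terms vanish).
Substituting f(x) = 4*cos(π*x), the right-hand side is ∫_0^5 (4*cos(π*x)) v dx.
Compatibility check (pure Neumann): taking v ≡ 1 ∈ V gives 0 = ∫_0^5 f dx + (0) − (0), i.e. ∫_0^5 f dx must equal u'(0) − u'(5) = 0. Indeed ∫_0^5 (4*cos(π*x)) dx = 0, so the data are compatible. The solution is then unique only up to an additive constant (fix it e.g. by requiring ∫_0^5 u dx = 0).


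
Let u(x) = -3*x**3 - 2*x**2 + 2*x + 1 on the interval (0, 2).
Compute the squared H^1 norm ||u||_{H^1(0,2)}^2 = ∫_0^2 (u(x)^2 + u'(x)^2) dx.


||u||_{H^1}^2 = 97066/105

The H^1 norm (squared) on an interval (0, L) is
  ||u||_{H^1}^2 = ∫_0^L u(x)^2 dx + ∫_0^L u'(x)^2 dx.
Compute u'(x) = -9*x**2 - 4*x + 2.
Then u(x)^2 = 9*x**6 + 12*x**5 - 8*x**4 - 14*x**3 + 4*x + 1 and u'(x)^2 = 81*x**4 + 72*x**3 - 20*x**2 - 16*x + 4.
Integrate each monomial from 0 to 2 using ∫_0^2 c·x^n dx = c·2^(n+1)/(n+1):
  ∫_0^2 u(x)^2 dx = ∫_0^2 (9*x^6 + 12*x^5 - 8*x^4 - 14*x^3 + 4*x + 1) dx. Term by term:
    ∫_0^2 9*x^6 dx = 1152/7;  ∫_0^2 12*x^5 dx = 128;  ∫_0^2 -8*x^4 dx = -256/5;
    ∫_0^2 -14*x^3 dx = -56;  ∫_0^2 4*x dx = 8;  ∫_0^2 1 dx = 2.
  Sum: 1152/7 + 128 − 256/5 − 56 + 8 + 2 = 6838/35.
  ∫_0^2 u'(x)^2 dx = ∫_0^2 (81*x^4 + 72*x^3 - 20*x^2 - 16*x + 4) dx. Term by term:
    ∫_0^2 81*x^4 dx = 2592/5;  ∫_0^2 72*x^3 dx = 288;  ∫_0^2 -20*x^2 dx = -160/3;
    ∫_0^2 -16*x dx = -32;  ∫_0^2 4 dx = 8.
  Sum: 2592/5 + 288 − 160/3 − 32 + 8 = 10936/15.
Adding: ||u||_{H^1}^2 = 6838/35 + 10936/15 = 97066/105.


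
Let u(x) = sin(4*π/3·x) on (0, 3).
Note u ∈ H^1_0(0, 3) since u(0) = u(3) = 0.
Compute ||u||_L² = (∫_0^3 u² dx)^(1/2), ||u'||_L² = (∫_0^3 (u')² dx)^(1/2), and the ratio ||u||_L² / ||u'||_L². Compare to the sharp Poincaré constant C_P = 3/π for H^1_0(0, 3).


||u||_L² / ||u'||_L² = 3/(4*π) < C_P = 3/π.

u(x) = sin(4*π/3·x), so u'(x) = 4*π*cos(4*π*x/3)/3.
Writing u(x) = A·sin(kπx/L) with A = 1 and k = 4, use ∫_0^L sin²(kπx/L) dx = L/2 and ∫_0^L cos²(kπx/L) dx = L/2.
u² = 1·sin²(4*π/3·x) and (u')² = 16*π^2/9·cos²(4*π/3·x), and each of sin², cos² integrates to L/2 = 3/2 over (0, 3).
∫_0^3 u² dx = 3/2, so ||u||_L² = sqrt(6)/2.
∫_0^3 (u')² dx = 8*π^2/3, so ||u'||_L² = 2*sqrt(6)*π/3.
Ratio ||u||_L² / ||u'||_L² = 3/(4*π).
Sharp Poincaré constant on H^1_0(0, 3) is C_P = L/π = 3/π, achieved by sin(π/3·x).
This is the k = 4 harmonic; the ratio L/(kπ) is strictly less than C_P = L/π, consistent with the sharp inequality ||u||_L² ≤ C_P ||u'||_L².


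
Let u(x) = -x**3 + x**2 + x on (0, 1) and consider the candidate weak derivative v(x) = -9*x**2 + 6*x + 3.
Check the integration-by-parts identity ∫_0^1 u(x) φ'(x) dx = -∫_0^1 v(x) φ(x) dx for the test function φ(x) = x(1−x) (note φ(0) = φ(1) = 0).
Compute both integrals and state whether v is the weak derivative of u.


LHS = -11/60, RHS = -11/20. No, v is not the weak derivative of u.

u(x) = -x**3 + x**2 + x, classical derivative u'(x) = -3*x**2 + 2*x + 1.
φ(x) = x(1−x), so φ'(x) = 1 - 2*x.
Note φ(0) = φ(1) = 0, so the boundary term u·φ vanishes.
LHS = ∫_0^1 u(x) φ'(x) dx = ∫_0^1 (2*x^4 - 3*x^3 - x^2 + x) dx. Term by term:
  ∫_0^1 2*x^4 dx = 2/5;  ∫_0^1 -3*x^3 dx = -3/4;  ∫_0^1 -x^2 dx = -1/3;
  ∫_0^1 x dx = 1/2.
Sum: 2/5 − 3/4 − 1/3 + 1/2 = -11/60.
So LHS = -11/60.
∫_0^1 v(x) φ(x) dx = ∫_0^1 (9*x^4 - 15*x^3 + 3*x^2 + 3*x) dx. Term by term:
  ∫_0^1 9*x^4 dx = 9/5;  ∫_0^1 -15*x^3 dx = -15/4;  ∫_0^1 3*x^2 dx = 1;
  ∫_0^1 3*x dx = 3/2.
Sum: 9/5 − 15/4 + 1 + 3/2 = 11/20.
So RHS = -∫_0^1 v(x) φ(x) dx = -11/20.
LHS − RHS = 11/30 ≠ 0, so the identity fails.
(For a valid weak derivative the identity must hold for EVERY test function, in particular this one. The failure shows v is NOT the weak derivative of u.)
Correct weak derivative would be u'(x) = -3*x**2 + 2*x + 1.


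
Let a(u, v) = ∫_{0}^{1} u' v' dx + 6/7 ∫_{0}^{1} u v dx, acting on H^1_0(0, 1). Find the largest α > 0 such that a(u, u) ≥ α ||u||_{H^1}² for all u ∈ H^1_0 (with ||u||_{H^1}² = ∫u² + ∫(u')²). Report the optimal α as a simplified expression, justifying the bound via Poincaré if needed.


α = (6/7 + π^2)/(1 + π^2)

Coercivity of a(·,·) on H^1_0(0, 1) means a(u, u) ≥ α ||u||_{H^1}² for every u ∈ H^1_0.
The interval has length L = 1, and Poincaré/coercivity depend only on L. Here a(u, u) = ∫(u')² + (6/7)·∫u².
Here 0 < c = 6/7 < 1. The condition a(u,u) ≥ α||u||_{H^1}² reads (1−α)∫(u')² ≥ (α−c)∫u². Any admissible α is ≤ 1 (rapidly oscillating u have ∫u²/∫(u')² → 0), and α = 1 would force 0 ≥ (1−c)∫u², impossible since c < 1; so 1−α > 0. By the sharp Poincaré inequality on H^1_0 of an interval of length L, ∫(u')² ≥ (π/L)²∫u² with equality for the first sine mode sin(π(x−x₀)/L) (x₀ the left endpoint), so the inequality holds for all u iff (1−α)(π/L)² ≥ α − c, i.e. α ≤ ((π/L)² + c)/((π/L)² + 1) = (1 + c(L/π)²)/(1 + (L/π)²). With (π/L)² = π^2 and c = 6/7, the largest admissible constant is α = ((π/L)² + c)/((π/L)² + 1).
Simplifying, α = (6/7 + π^2)/(1 + π^2).


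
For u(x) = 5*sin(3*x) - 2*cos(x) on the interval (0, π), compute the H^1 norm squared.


||u||_{H^1(0,π)}^2 = 129*π

u'(x) = 2*sin(x) + 15*cos(3*x).
Expand u² and (u')² and integrate term by term on (0, π), using: for integers n ≥ 1, ∫_0^π sin²(nx) dx = ∫_0^π cos²(nx) dx = π/2; for n ≠ n', ∫_0^π sin(nx)sin(n'x) dx = ∫_0^π cos(nx)cos(n'x) dx = 0; and by product-to-sum, ∫_0^π sin(nx)cos(n'x) dx = ½∫_0^π [sin((n+n')x) + sin((n−n')x)] dx, which is 0 when n+n' is even and 2n/(n²−n'²) when n+n' is odd (it need not vanish on (0, π)).
  u² squared terms: (-2)²·∫cos(x)² dx = 4·π/2 = 2*π;  (5)²·∫sin(3x)² dx = 25·π/2 = 25*π/2.
  u² cross terms: 2·(-2)·(5)·∫cos(x)·sin(3x) dx = -20·(0) = 0.
  So ∫_0^π u² dx = 2*π + 25*π/2 + 0 = 29*π/2.
  (u')² squared terms: (2)²·∫sin(x)² dx = 4·π/2 = 2*π;  (15)²·∫cos(3x)² dx = 225·π/2 = 225*π/2.
  (u')² cross terms: 2·(2)·(15)·∫sin(x)·cos(3x) dx = 60·(0) = 0.
  So ∫_0^π (u')² dx = 2*π + 225*π/2 + 0 = 229*π/2.
||u||_{H^1}^2 = (29*π/2) + (229*π/2) = 129*π.


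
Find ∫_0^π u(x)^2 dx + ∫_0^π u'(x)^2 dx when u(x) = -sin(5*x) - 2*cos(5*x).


||u||_{H^1(0,π)}^2 = 65*π

u'(x) = 10*sin(5*x) - 5*cos(5*x).
Expand u² and (u')² and integrate term by term on (0, π), using: for integers n ≥ 1, ∫_0^π sin²(nx) dx = ∫_0^π cos²(nx) dx = π/2; for n ≠ n', ∫_0^π sin(nx)sin(n'x) dx = ∫_0^π cos(nx)cos(n'x) dx = 0; and by product-to-sum, ∫_0^π sin(nx)cos(n'x) dx = ½∫_0^π [sin((n+n')x) + sin((n−n')x)] dx, which is 0 when n+n' is even and 2n/(n²−n'²) when n+n' is odd (it need not vanish on (0, π)).
  u² squared terms: (-1)²·∫sin(5x)² dx = 1·π/2 = π/2;  (-2)²·∫cos(5x)² dx = 4·π/2 = 2*π.
  u² cross terms: 2·(-1)·(-2)·∫sin(5x)·cos(5x) dx = 4·(0) = 0.
  So ∫_0^π u² dx = π/2 + 2*π + 0 = 5*π/2.
  (u')² squared terms: (-5)²·∫cos(5x)² dx = 25·π/2 = 25*π/2;  (10)²·∫sin(5x)² dx = 100·π/2 = 50*π.
  (u')² cross terms: 2·(-5)·(10)·∫cos(5x)·sin(5x) dx = -100·(0) = 0.
  So ∫_0^π (u')² dx = 25*π/2 + 50*π + 0 = 125*π/2.
||u||_{H^1}^2 = (5*π/2) + (125*π/2) = 65*π.


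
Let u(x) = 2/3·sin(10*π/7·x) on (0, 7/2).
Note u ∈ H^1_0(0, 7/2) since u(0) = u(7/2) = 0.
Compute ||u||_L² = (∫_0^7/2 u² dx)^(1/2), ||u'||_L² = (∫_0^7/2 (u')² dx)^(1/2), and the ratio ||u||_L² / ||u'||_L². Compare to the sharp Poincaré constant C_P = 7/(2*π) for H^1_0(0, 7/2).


||u||_L² / ||u'||_L² = 7/(10*π) < C_P = 7/(2*π).

u(x) = 2/3·sin(10*π/7·x), so u'(x) = 20*π*cos(10*π*x/7)/21.
Writing u(x) = A·sin(kπx/L) with A = 2/3 and k = 5, use ∫_0^L sin²(kπx/L) dx = L/2 and ∫_0^L cos²(kπx/L) dx = L/2.
u² = 4/9·sin²(10*π/7·x) and (u')² = 400*π^2/441·cos²(10*π/7·x), and each of sin², cos² integrates to L/2 = 7/4 over (0, 7/2).
∫_0^7/2 u² dx = 7/9, so ||u||_L² = sqrt(7)/3.
∫_0^7/2 (u')² dx = 100*π^2/63, so ||u'||_L² = 10*sqrt(7)*π/21.
Ratio ||u||_L² / ||u'||_L² = 7/(10*π).
Sharp Poincaré constant on H^1_0(0, 7/2) is C_P = L/π = 7/(2*π), achieved by sin(2*π/7·x).
This is the k = 5 harmonic; the ratio L/(kπ) is strictly less than C_P = L/π, consistent with the sharp inequality ||u||_L² ≤ C_P ||u'||_L².


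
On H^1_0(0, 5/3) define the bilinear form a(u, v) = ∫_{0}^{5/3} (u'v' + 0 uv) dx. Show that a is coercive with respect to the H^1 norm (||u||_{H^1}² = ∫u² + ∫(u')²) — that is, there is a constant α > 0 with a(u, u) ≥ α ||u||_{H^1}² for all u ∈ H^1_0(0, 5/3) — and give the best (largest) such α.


α = 9*π^2/(25 + 9*π^2)

Coercivity of a(·,·) on H^1_0(0, 5/3) means a(u, u) ≥ α ||u||_{H^1}² for every u ∈ H^1_0.
The interval has length L = 5/3, and Poincaré/coercivity depend only on L. Here a(u, u) = ∫(u')² + (0)·∫u².
Here c = 0, so a(u,u) = ∫(u')² alone. The condition a(u,u) ≥ α||u||_{H^1}² reads (1−α)∫(u')² ≥ (α−c)∫u². Any admissible α is ≤ 1 (rapidly oscillating u have ∫u²/∫(u')² → 0), and α = 1 would force 0 ≥ (1−c)∫u², impossible since c < 1; so 1−α > 0. By the sharp Poincaré inequality on H^1_0 of an interval of length L, ∫(u')² ≥ (π/L)²∫u² with equality for the first sine mode sin(π(x−x₀)/L) (x₀ the left endpoint), so the inequality holds for all u iff (1−α)(π/L)² ≥ α − c, i.e. α ≤ ((π/L)² + c)/((π/L)² + 1) = (1 + c(L/π)²)/(1 + (L/π)²). (Direct route, valid since c ≤ 0: Poincaré gives c∫u² ≥ c(L/π)²∫(u')², so a(u,u) ≥ (1 + c(L/π)²)∫(u')², while ||u||_{H^1}² ≤ (1 + (L/π)²)∫(u')²; dividing yields the same α.) With (π/L)² = 9*π^2/25 and c = 0, the largest admissible constant is α = ((π/L)² + c)/((π/L)² + 1).
Simplifying, α = 9*π^2/(25 + 9*π^2).


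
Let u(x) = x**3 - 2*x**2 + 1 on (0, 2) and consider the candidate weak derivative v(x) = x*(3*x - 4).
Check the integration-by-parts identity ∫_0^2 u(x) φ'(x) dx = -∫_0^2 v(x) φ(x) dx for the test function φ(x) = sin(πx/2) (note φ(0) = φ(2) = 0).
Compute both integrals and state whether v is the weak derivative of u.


LHS = -8/π + 96/π^3, RHS = -8/π + 96/π^3. Yes, v = u' weakly.

u(x) = x**3 - 2*x**2 + 1, classical derivative u'(x) = 3*x**2 - 4*x.
φ(x) = sin(πx/2), so φ'(x) = π*cos(π*x/2)/2.
Note φ(0) = φ(2) = 0, so the boundary term u·φ vanishes.
LHS = ∫_0^2 u(x) φ'(x) dx = ∫_0^2 (π*x^3*cos(π*x/2)/2 - π*x^2*cos(π*x/2) + π*cos(π*x/2)/2) dx. Term by term:
  ∫_0^2 π*cos(π*x/2)/2 dx = 0;  ∫_0^2 π*x^3*cos(π*x/2)/2 dx = -24/π + 96/π^3;  ∫_0^2 -π*x^2*cos(π*x/2) dx = 16/π.
Sum: 0 + -24/π + 96/π^3 + 16/π = -8/π + 96/π^3.
So LHS = -8/π + 96/π^3.
∫_0^2 v(x) φ(x) dx = ∫_0^2 (3*x^2*sin(π*x/2) - 4*x*sin(π*x/2)) dx. Term by term:
  ∫_0^2 -4*x*sin(π*x/2) dx = -16/π;  ∫_0^2 3*x^2*sin(π*x/2) dx = -96/π^3 + 24/π.
Sum: -16/π + -96/π^3 + 24/π = -96/π^3 + 8/π.
So RHS = -∫_0^2 v(x) φ(x) dx = -8/π + 96/π^3.
LHS = RHS, so the identity holds for this test φ.
Moreover u is smooth here and v(x) = u'(x) = 3*x**2 - 4*x pointwise, so the identity holds for every test function. Hence v is the weak derivative of u.


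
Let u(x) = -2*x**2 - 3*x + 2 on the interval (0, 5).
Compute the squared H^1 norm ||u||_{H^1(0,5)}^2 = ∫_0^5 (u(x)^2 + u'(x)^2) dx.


||u||_{H^1}^2 = 15895/3

The H^1 norm (squared) on an interval (0, L) is
  ||u||_{H^1}^2 = ∫_0^L u(x)^2 dx + ∫_0^L u'(x)^2 dx.
Compute u'(x) = -4*x - 3.
Then u(x)^2 = 4*x**4 + 12*x**3 + x**2 - 12*x + 4 and u'(x)^2 = 16*x**2 + 24*x + 9.
Integrate each monomial from 0 to 5 using ∫_0^5 c·x^n dx = c·5^(n+1)/(n+1):
  ∫_0^5 u(x)^2 dx = ∫_0^5 (4*x^4 + 12*x^3 + x^2 - 12*x + 4) dx. Term by term:
    ∫_0^5 4*x^4 dx = 2500;  ∫_0^5 12*x^3 dx = 1875;  ∫_0^5 x^2 dx = 125/3;
    ∫_0^5 -12*x dx = -150;  ∫_0^5 4 dx = 20.
  Sum: 2500 + 1875 + 125/3 − 150 + 20 = 12860/3.
  ∫_0^5 u'(x)^2 dx = ∫_0^5 (16*x^2 + 24*x + 9) dx. Term by term:
    ∫_0^5 16*x^2 dx = 2000/3;  ∫_0^5 24*x dx = 300;  ∫_0^5 9 dx = 45.
  Sum: 2000/3 + 300 + 45 = 3035/3.
Adding: ||u||_{H^1}^2 = 12860/3 + 3035/3 = 15895/3.


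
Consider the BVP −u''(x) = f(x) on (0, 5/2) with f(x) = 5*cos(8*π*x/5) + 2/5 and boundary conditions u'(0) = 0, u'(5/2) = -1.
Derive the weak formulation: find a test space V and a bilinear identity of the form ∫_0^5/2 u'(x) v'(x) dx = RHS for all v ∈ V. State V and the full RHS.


V = H^1(0, 5/2) (v unrestricted at boundary; u is determined up to an additive constant); weak form: ∫_0^5/2 u'v' dx = ∫_0^5/2 (5*cos(8*π*x/5) + 2/5) v dx − v(5/2) for all v ∈ V.

Multiply both sides by a test function v and integrate from 0 to 5/2:
  ∫_0^5/2 −u''(x) v(x) dx = ∫_0^5/2 f(x) v(x) dx.
Integrate the LHS by parts once:
  ∫_0^5/2 −u'' v dx = −[u'(x) v(x)]_0^5/2 + ∫_0^5/2 u'(x) v'(x) dx.
Thus ∫_0^5/2 u'(x) v'(x) dx = ∫_0^5/2 f(x) v(x) dx + [u'(x) v(x)]_0^5/2.
Choose V so that boundary terms are either known or forced to vanish.
u has inhomogeneous Neumann u'(0) = 0, u'(5/2) = -1. [u' v]_0^5/2 = (-1)·v(5/2) − (0)·v(0) = − v(5/2). Take V = H^1(0, 5/2); boundary term becomes part of RHS.
Weak formulation: find u (satisfying any essential BC) such that ∫_0^5/2 u'(x) v'(x) dx = ∫_0^5/2 f v dx − v(5/2) for all v ∈ V (Neumann data are natural BCs: they enter the RHS as boundary terms).
Substituting f(x) = 5*cos(8*π*x/5) + 2/5, the right-hand side is ∫_0^5/2 (5*cos(8*π*x/5) + 2/5) v dx − v(5/2).
Compatibility check (pure Neumann): taking v ≡ 1 ∈ V gives 0 = ∫_0^5/2 f dx + (-1) − (0), i.e. ∫_0^5/2 f dx must equal u'(0) − u'(5/2) = 1. Indeed ∫_0^5/2 (5*cos(8*π*x/5) + 2/5) dx = 1, so the data are compatible. The solution is then unique only up to an additive constant (fix it e.g. by requiring ∫_0^5/2 u dx = 0).


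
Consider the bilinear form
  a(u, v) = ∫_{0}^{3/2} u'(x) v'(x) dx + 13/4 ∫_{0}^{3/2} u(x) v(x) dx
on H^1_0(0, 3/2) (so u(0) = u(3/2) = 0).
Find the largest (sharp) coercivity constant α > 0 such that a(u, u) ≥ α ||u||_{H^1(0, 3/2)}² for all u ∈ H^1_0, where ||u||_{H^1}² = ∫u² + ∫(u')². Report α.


α = 1

Coercivity of a(·,·) on H^1_0(0, 3/2) means a(u, u) ≥ α ||u||_{H^1}² for every u ∈ H^1_0.
The interval has length L = 3/2, and Poincaré/coercivity depend only on L. Here a(u, u) = ∫(u')² + (13/4)·∫u².
Here c = 13/4 ≥ 1, so a(u,u) = ∫(u')² + c∫u² ≥ ∫(u')² + ∫u² = ||u||_{H^1}², i.e. α = 1 works. No larger α is possible: a(u,u) ≥ α||u||_{H^1}² means (1−α)∫(u')² ≥ (α−c)∫u², and for the modes u_n = sin(nπ(x−x₀)/L) (x₀ the left endpoint) one has ∫u_n²/∫(u_n')² = (L/(nπ))² → 0, so a(u_n,u_n)/||u_n||_{H^1}² → 1. Hence the optimal constant is α = 1.
Therefore α = 1.


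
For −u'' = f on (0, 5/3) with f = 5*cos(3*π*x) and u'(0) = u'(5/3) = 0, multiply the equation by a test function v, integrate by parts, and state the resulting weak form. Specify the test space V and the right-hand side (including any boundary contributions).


V = H^1(0, 5/3) (no boundary constraint on v; u is determined up to an additive constant); weak form: ∫_0^5/3 u'v' dx = ∫_0^5/3 (5*cos(3*π*x)) v dx for all v ∈ V.

Multiply both sides by a test function v and integrate from 0 to 5/3:
  ∫_0^5/3 −u''(x) v(x) dx = ∫_0^5/3 f(x) v(x) dx.
Integrate the LHS by parts once:
  ∫_0^5/3 −u'' v dx = −[u'(x) v(x)]_0^5/3 + ∫_0^5/3 u'(x) v'(x) dx.
Thus ∫_0^5/3 u'(x) v'(x) dx = ∫_0^5/3 f(x) v(x) dx + [u'(x) v(x)]_0^5/3.
Choose V so that boundary terms are either known or forced to vanish.
u has homogeneous Neumann: u'(0) = u'(5/3) = 0. So [u' v]_0^5/3 = 0·v(5/3) − 0·v(0) = 0 for any v; take V = H^1(0, 5/3).
Weak formulation: find u (satisfying any essential BC) such that ∫_0^5/3 u'(x) v'(x) dx = ∫_0^5/3 f v dx for all v ∈ V (homogeneous Neumann, so boundary terms vanish).
Substituting f(x) = 5*cos(3*π*x), the right-hand side is ∫_0^5/3 (5*cos(3*π*x)) v dx.
Compatibility check (pure Neumann): taking v ≡ 1 ∈ V gives 0 = ∫_0^5/3 f dx + (0) − (0), i.e. ∫_0^5/3 f dx must equal u'(0) − u'(5/3) = 0. Indeed ∫_0^5/3 (5*cos(3*π*x)) dx = 0, so the data are compatible. The solution is then unique only up to an additive constant (fix it e.g. by requiring ∫_0^5/3 u dx = 0).


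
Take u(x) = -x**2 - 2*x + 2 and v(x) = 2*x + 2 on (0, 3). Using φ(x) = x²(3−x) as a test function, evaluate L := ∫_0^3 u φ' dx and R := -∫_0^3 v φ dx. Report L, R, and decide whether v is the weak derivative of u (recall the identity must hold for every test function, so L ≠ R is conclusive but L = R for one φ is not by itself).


LHS = 189/5, RHS = -189/5. No, v is not the weak derivative of u.

u(x) = -x**2 - 2*x + 2, classical derivative u'(x) = -2*x - 2.
φ(x) = x²(3−x), so φ'(x) = 3*x*(2 - x).
Note φ(0) = φ(3) = 0, so the boundary term u·φ vanishes.
LHS = ∫_0^3 u(x) φ'(x) dx = ∫_0^3 (3*x^4 - 18*x^2 + 12*x) dx. Term by term:
  ∫_0^3 3*x^4 dx = 729/5;  ∫_0^3 -18*x^2 dx = -162;  ∫_0^3 12*x dx = 54.
Sum: 729/5 − 162 + 54 = 189/5.
So LHS = 189/5.
∫_0^3 v(x) φ(x) dx = ∫_0^3 (-2*x^4 + 4*x^3 + 6*x^2) dx. Term by term:
  ∫_0^3 -2*x^4 dx = -486/5;  ∫_0^3 4*x^3 dx = 81;  ∫_0^3 6*x^2 dx = 54.
Sum: -486/5 + 81 + 54 = 189/5.
So RHS = -∫_0^3 v(x) φ(x) dx = -189/5.
LHS − RHS = 378/5 ≠ 0, so the identity fails.
(For a valid weak derivative the identity must hold for EVERY test function, in particular this one. The failure shows v is NOT the weak derivative of u.)
Correct weak derivative would be u'(x) = -2*x - 2.


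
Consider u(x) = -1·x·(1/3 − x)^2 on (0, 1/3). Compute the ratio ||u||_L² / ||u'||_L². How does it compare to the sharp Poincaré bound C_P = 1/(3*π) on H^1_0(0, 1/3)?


||u||_L² / ||u'||_L² = sqrt(14)/42 < C_P = 1/(3*π).

u(x) = -1·x·(1/3 − x)^2, so u'(x) = (1 - 9*x)*(3*x - 1)/9.
u(x) = -1·x·(1/3 − x)^2 vanishes at x = 0 and x = 1/3, so u ∈ H^1_0(0, 1/3). Differentiate via the product rule and integrate the resulting polynomials term by term.
  ∫_0^1/3 u² dx = ∫_0^1/3 (x^6 - 4*x^5/3 + 2*x^4/3 - 4*x^3/27 + x^2/81) dx. Term by term:
    ∫_0^1/3 x^6 dx = 1/15309;  ∫_0^1/3 -4*x^5/3 dx = -2/6561;  ∫_0^1/3 2*x^4/3 dx = 2/3645;
    ∫_0^1/3 -4*x^3/27 dx = -1/2187;  ∫_0^1/3 x^2/81 dx = 1/6561.
  Sum: 1/15309 − 2/6561 + 2/3645 − 1/2187 + 1/6561 = 1/229635.
  ∫_0^1/3 (u')² dx = ∫_0^1/3 (9*x^4 - 8*x^3 + 22*x^2/9 - 8*x/27 + 1/81) dx. Term by term:
    ∫_0^1/3 9*x^4 dx = 1/135;  ∫_0^1/3 -8*x^3 dx = -2/81;  ∫_0^1/3 22*x^2/9 dx = 22/729;
    ∫_0^1/3 -8*x/27 dx = -4/243;  ∫_0^1/3 1/81 dx = 1/243.
  Sum: 1/135 − 2/81 + 22/729 − 4/243 + 1/243 = 2/3645.
∫_0^1/3 u² dx = 1/229635, so ||u||_L² = sqrt(35)/2835.
∫_0^1/3 (u')² dx = 2/3645, so ||u'||_L² = sqrt(10)/135.
Ratio ||u||_L² / ||u'||_L² = sqrt(14)/42.
Sharp Poincaré constant on H^1_0(0, 1/3) is C_P = L/π = 1/(3*π), achieved by sin(3*π·x).
A polynomial bump cannot attain the sharp Poincaré constant (only the first sine eigenfunction does), so the ratio is strictly less than C_P, consistent with ||u||_L² ≤ C_P ||u'||_L².


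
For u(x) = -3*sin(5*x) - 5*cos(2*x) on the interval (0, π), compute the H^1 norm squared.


||u||_{H^1(0,π)}^2 = 500/7 + 359*π/2

u'(x) = 10*sin(2*x) - 15*cos(5*x).
Expand u² and (u')² and integrate term by term on (0, π), using: for integers n ≥ 1, ∫_0^π sin²(nx) dx = ∫_0^π cos²(nx) dx = π/2; for n ≠ n', ∫_0^π sin(nx)sin(n'x) dx = ∫_0^π cos(nx)cos(n'x) dx = 0; and by product-to-sum, ∫_0^π sin(nx)cos(n'x) dx = ½∫_0^π [sin((n+n')x) + sin((n−n')x)] dx, which is 0 when n+n' is even and 2n/(n²−n'²) when n+n' is odd (it need not vanish on (0, π)).
  u² squared terms: (-5)²·∫cos(2x)² dx = 25·π/2 = 25*π/2;  (-3)²·∫sin(5x)² dx = 9·π/2 = 9*π/2.
  u² cross terms: 2·(-5)·(-3)·∫cos(2x)·sin(5x) dx = 30·(10/21) = 100/7.
  So ∫_0^π u² dx = 25*π/2 + 9*π/2 + 100/7 = 100/7 + 17*π.
  (u')² squared terms: (-15)²·∫cos(5x)² dx = 225·π/2 = 225*π/2;  (10)²·∫sin(2x)² dx = 100·π/2 = 50*π.
  (u')² cross terms: 2·(-15)·(10)·∫cos(5x)·sin(2x) dx = -300·(-4/21) = 400/7.
  So ∫_0^π (u')² dx = 225*π/2 + 50*π + 400/7 = 400/7 + 325*π/2.
||u||_{H^1}^2 = (100/7 + 17*π) + (400/7 + 325*π/2) = 500/7 + 359*π/2.


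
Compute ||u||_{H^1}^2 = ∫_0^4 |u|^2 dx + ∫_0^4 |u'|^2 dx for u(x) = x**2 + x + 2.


||u||_{H^1}^2 = 3044/5

The H^1 norm (squared) on an interval (0, L) is
  ||u||_{H^1}^2 = ∫_0^L u(x)^2 dx + ∫_0^L u'(x)^2 dx.
Compute u'(x) = 2*x + 1.
Then u(x)^2 = x**4 + 2*x**3 + 5*x**2 + 4*x + 4 and u'(x)^2 = 4*x**2 + 4*x + 1.
Integrate each monomial from 0 to 4 using ∫_0^4 c·x^n dx = c·4^(n+1)/(n+1):
  ∫_0^4 u(x)^2 dx = ∫_0^4 (x^4 + 2*x^3 + 5*x^2 + 4*x + 4) dx. Term by term:
    ∫_0^4 x^4 dx = 1024/5;  ∫_0^4 2*x^3 dx = 128;  ∫_0^4 5*x^2 dx = 320/3;
    ∫_0^4 4*x dx = 32;  ∫_0^4 4 dx = 16.
  Sum: 1024/5 + 128 + 320/3 + 32 + 16 = 7312/15.
  ∫_0^4 u'(x)^2 dx = ∫_0^4 (4*x^2 + 4*x + 1) dx. Term by term:
    ∫_0^4 4*x^2 dx = 256/3;  ∫_0^4 4*x dx = 32;  ∫_0^4 1 dx = 4.
  Sum: 256/3 + 32 + 4 = 364/3.
Adding: ||u||_{H^1}^2 = 7312/15 + 364/3 = 3044/5.


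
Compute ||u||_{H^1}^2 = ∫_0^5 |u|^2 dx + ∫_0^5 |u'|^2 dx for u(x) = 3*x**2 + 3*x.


||u||_{H^1}^2 = 21615/2

The H^1 norm (squared) on an interval (0, L) is
  ||u||_{H^1}^2 = ∫_0^L u(x)^2 dx + ∫_0^L u'(x)^2 dx.
Compute u'(x) = 6*x + 3.
Then u(x)^2 = 9*x**4 + 18*x**3 + 9*x**2 and u'(x)^2 = 36*x**2 + 36*x + 9.
Integrate each monomial from 0 to 5 using ∫_0^5 c·x^n dx = c·5^(n+1)/(n+1):
  ∫_0^5 u(x)^2 dx = ∫_0^5 (9*x^4 + 18*x^3 + 9*x^2) dx. Term by term:
    ∫_0^5 9*x^4 dx = 5625;  ∫_0^5 18*x^3 dx = 5625/2;  ∫_0^5 9*x^2 dx = 375.
  Sum: 5625 + 5625/2 + 375 = 17625/2.
  ∫_0^5 u'(x)^2 dx = ∫_0^5 (36*x^2 + 36*x + 9) dx. Term by term:
    ∫_0^5 36*x^2 dx = 1500;  ∫_0^5 36*x dx = 450;  ∫_0^5 9 dx = 45.
  Sum: 1500 + 450 + 45 = 1995.
Adding: ||u||_{H^1}^2 = 17625/2 + 1995 = 21615/2.


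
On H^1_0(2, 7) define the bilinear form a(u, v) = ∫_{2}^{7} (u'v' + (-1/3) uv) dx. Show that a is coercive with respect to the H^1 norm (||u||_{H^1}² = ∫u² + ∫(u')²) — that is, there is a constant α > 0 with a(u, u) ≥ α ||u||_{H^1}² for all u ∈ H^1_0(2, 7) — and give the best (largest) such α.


α = (-25/3 + π^2)/(π^2 + 25)

Coercivity of a(·,·) on H^1_0(2, 7) means a(u, u) ≥ α ||u||_{H^1}² for every u ∈ H^1_0.
The interval has length L = 5, and Poincaré/coercivity depend only on L. Here a(u, u) = ∫(u')² + (-1/3)·∫u².
Here c = -1/3 < 0 with |c| < (π/L)² = π^2/25, so coercivity still holds. The condition a(u,u) ≥ α||u||_{H^1}² reads (1−α)∫(u')² ≥ (α−c)∫u². Any admissible α is ≤ 1 (rapidly oscillating u have ∫u²/∫(u')² → 0), and α = 1 would force 0 ≥ (1−c)∫u², impossible since c < 1; so 1−α > 0. By the sharp Poincaré inequality on H^1_0 of an interval of length L, ∫(u')² ≥ (π/L)²∫u² with equality for the first sine mode sin(π(x−x₀)/L) (x₀ the left endpoint), so the inequality holds for all u iff (1−α)(π/L)² ≥ α − c, i.e. α ≤ ((π/L)² + c)/((π/L)² + 1) = (1 + c(L/π)²)/(1 + (L/π)²). (Direct route, valid since c ≤ 0: Poincaré gives c∫u² ≥ c(L/π)²∫(u')², so a(u,u) ≥ (1 + c(L/π)²)∫(u')², while ||u||_{H^1}² ≤ (1 + (L/π)²)∫(u')²; dividing yields the same α.) With (π/L)² = π^2/25 and c = -1/3, the largest admissible constant is α = ((π/L)² + c)/((π/L)² + 1).
Simplifying, α = (-25/3 + π^2)/(π^2 + 25).


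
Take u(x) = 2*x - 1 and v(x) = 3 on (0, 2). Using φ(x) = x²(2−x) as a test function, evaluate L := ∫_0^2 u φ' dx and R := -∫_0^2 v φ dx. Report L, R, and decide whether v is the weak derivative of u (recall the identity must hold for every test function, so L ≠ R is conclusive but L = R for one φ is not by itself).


LHS = -8/3, RHS = -4. No, v is not the weak derivative of u.

u(x) = 2*x - 1, classical derivative u'(x) = 2.
φ(x) = x²(2−x), so φ'(x) = x*(4 - 3*x).
Note φ(0) = φ(2) = 0, so the boundary term u·φ vanishes.
LHS = ∫_0^2 u(x) φ'(x) dx = ∫_0^2 (-6*x^3 + 11*x^2 - 4*x) dx. Term by term:
  ∫_0^2 -6*x^3 dx = -24;  ∫_0^2 11*x^2 dx = 88/3;  ∫_0^2 -4*x dx = -8.
Sum: -24 + 88/3 − 8 = -8/3.
So LHS = -8/3.
∫_0^2 v(x) φ(x) dx = ∫_0^2 (-3*x^3 + 6*x^2) dx. Term by term:
  ∫_0^2 -3*x^3 dx = -12;  ∫_0^2 6*x^2 dx = 16.
Sum: -12 + 16 = 4.
So RHS = -∫_0^2 v(x) φ(x) dx = -4.
LHS − RHS = 4/3 ≠ 0, so the identity fails.
(For a valid weak derivative the identity must hold for EVERY test function, in particular this one. The failure shows v is NOT the weak derivative of u.)
Correct weak derivative would be u'(x) = 2.


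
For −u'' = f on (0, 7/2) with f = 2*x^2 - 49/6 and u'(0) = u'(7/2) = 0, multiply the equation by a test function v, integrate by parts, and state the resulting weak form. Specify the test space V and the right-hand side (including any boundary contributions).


V = H^1(0, 7/2) (no boundary constraint on v; u is determined up to an additive constant); weak form: ∫_0^7/2 u'v' dx = ∫_0^7/2 (2*x^2 - 49/6) v dx for all v ∈ V.

Multiply both sides by a test function v and integrate from 0 to 7/2:
  ∫_0^7/2 −u''(x) v(x) dx = ∫_0^7/2 f(x) v(x) dx.
Integrate the LHS by parts once:
  ∫_0^7/2 −u'' v dx = −[u'(x) v(x)]_0^7/2 + ∫_0^7/2 u'(x) v'(x) dx.
Thus ∫_0^7/2 u'(x) v'(x) dx = ∫_0^7/2 f(x) v(x) dx + [u'(x) v(x)]_0^7/2.
Choose V so that boundary terms are either known or forced to vanish.
u has homogeneous Neumann: u'(0) = u'(7/2) = 0. So [u' v]_0^7/2 = 0·v(7/2) − 0·v(0) = 0 for any v; take V = H^1(0, 7/2).
Weak formulation: find u (satisfying any essential BC) such that ∫_0^7/2 u'(x) v'(x) dx = ∫_0^7/2 f v dx for all v ∈ V (homogeneous Neumann, so boundary terms vanish).
Substituting f(x) = 2*x^2 - 49/6, the right-hand side is ∫_0^7/2 (2*x^2 - 49/6) v dx.
Compatibility check (pure Neumann): taking v ≡ 1 ∈ V gives 0 = ∫_0^7/2 f dx + (0) − (0), i.e. ∫_0^7/2 f dx must equal u'(0) − u'(7/2) = 0. Indeed ∫_0^7/2 (2*x^2 - 49/6) dx = 0, so the data are compatible. The solution is then unique only up to an additive constant (fix it e.g. by requiring ∫_0^7/2 u dx = 0).


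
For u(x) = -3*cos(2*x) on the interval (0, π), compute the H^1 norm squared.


||u||_{H^1(0,π)}^2 = 45*π/2

u'(x) = 6*sin(2*x).
Expand u² and (u')² and integrate term by term on (0, π), using: for integers n ≥ 1, ∫_0^π sin²(nx) dx = ∫_0^π cos²(nx) dx = π/2; for n ≠ n', ∫_0^π sin(nx)sin(n'x) dx = ∫_0^π cos(nx)cos(n'x) dx = 0; and by product-to-sum, ∫_0^π sin(nx)cos(n'x) dx = ½∫_0^π [sin((n+n')x) + sin((n−n')x)] dx, which is 0 when n+n' is even and 2n/(n²−n'²) when n+n' is odd (it need not vanish on (0, π)).
  u² squared terms: (-3)²·∫cos(2x)² dx = 9·π/2 = 9*π/2.
  So ∫_0^π u² dx = 9*π/2.
  (u')² squared terms: (6)²·∫sin(2x)² dx = 36·π/2 = 18*π.
  So ∫_0^π (u')² dx = 18*π.
||u||_{H^1}^2 = (9*π/2) + (18*π) = 45*π/2.


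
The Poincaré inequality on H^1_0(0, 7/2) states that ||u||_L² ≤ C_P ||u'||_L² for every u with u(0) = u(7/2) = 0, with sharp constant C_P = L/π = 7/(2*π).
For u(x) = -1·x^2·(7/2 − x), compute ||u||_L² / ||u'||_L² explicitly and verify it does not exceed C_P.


||u||_L² / ||u'||_L² = sqrt(14)/4 < C_P = 7/(2*π).

u(x) = -1·x^2·(7/2 − x), so u'(x) = x*(3*x - 7).
u(x) = -1·x^2·(7/2 − x) vanishes at x = 0 and x = 7/2, so u ∈ H^1_0(0, 7/2). Differentiate via the product rule and integrate the resulting polynomials term by term.
  ∫_0^7/2 u² dx = ∫_0^7/2 (x^6 - 7*x^5 + 49*x^4/4) dx. Term by term:
    ∫_0^7/2 x^6 dx = 117649/128;  ∫_0^7/2 -7*x^5 dx = -823543/384;  ∫_0^7/2 49*x^4/4 dx = 823543/640.
  Sum: 117649/128 − 823543/384 + 823543/640 = 117649/1920.
  ∫_0^7/2 (u')² dx = ∫_0^7/2 (9*x^4 - 42*x^3 + 49*x^2) dx. Term by term:
    ∫_0^7/2 9*x^4 dx = 151263/160;  ∫_0^7/2 -42*x^3 dx = -50421/32;  ∫_0^7/2 49*x^2 dx = 16807/24.
  Sum: 151263/160 − 50421/32 + 16807/24 = 16807/240.
∫_0^7/2 u² dx = 117649/1920, so ||u||_L² = 343*sqrt(30)/240.
∫_0^7/2 (u')² dx = 16807/240, so ||u'||_L² = 49*sqrt(105)/60.
Ratio ||u||_L² / ||u'||_L² = sqrt(14)/4.
Sharp Poincaré constant on H^1_0(0, 7/2) is C_P = L/π = 7/(2*π), achieved by sin(2*π/7·x).
A polynomial bump cannot attain the sharp Poincaré constant (only the first sine eigenfunction does), so the ratio is strictly less than C_P, consistent with ||u||_L² ≤ C_P ||u'||_L².


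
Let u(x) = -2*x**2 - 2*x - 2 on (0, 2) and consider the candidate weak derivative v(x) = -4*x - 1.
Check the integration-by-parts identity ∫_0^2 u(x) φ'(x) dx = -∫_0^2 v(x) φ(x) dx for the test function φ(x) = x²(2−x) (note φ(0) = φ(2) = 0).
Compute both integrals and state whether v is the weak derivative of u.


LHS = 136/15, RHS = 116/15. No, v is not the weak derivative of u.

u(x) = -2*x**2 - 2*x - 2, classical derivative u'(x) = -4*x - 2.
φ(x) = x²(2−x), so φ'(x) = x*(4 - 3*x).
Note φ(0) = φ(2) = 0, so the boundary term u·φ vanishes.
LHS = ∫_0^2 u(x) φ'(x) dx = ∫_0^2 (6*x^4 - 2*x^3 - 2*x^2 - 8*x) dx. Term by term:
  ∫_0^2 6*x^4 dx = 192/5;  ∫_0^2 -2*x^3 dx = -8;  ∫_0^2 -2*x^2 dx = -16/3;
  ∫_0^2 -8*x dx = -16.
Sum: 192/5 − 8 − 16/3 − 16 = 136/15.
So LHS = 136/15.
∫_0^2 v(x) φ(x) dx = ∫_0^2 (4*x^4 - 7*x^3 - 2*x^2) dx. Term by term:
  ∫_0^2 4*x^4 dx = 128/5;  ∫_0^2 -7*x^3 dx = -28;  ∫_0^2 -2*x^2 dx = -16/3.
Sum: 128/5 − 28 − 16/3 = -116/15.
So RHS = -∫_0^2 v(x) φ(x) dx = 116/15.
LHS − RHS = 4/3 ≠ 0, so the identity fails.
(For a valid weak derivative the identity must hold for EVERY test function, in particular this one. The failure shows v is NOT the weak derivative of u.)
Correct weak derivative would be u'(x) = -4*x - 2.


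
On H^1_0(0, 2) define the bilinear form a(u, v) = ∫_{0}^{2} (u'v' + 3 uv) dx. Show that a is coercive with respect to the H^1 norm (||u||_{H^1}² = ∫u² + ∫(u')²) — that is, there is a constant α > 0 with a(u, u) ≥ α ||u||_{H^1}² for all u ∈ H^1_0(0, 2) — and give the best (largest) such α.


α = 1

Coercivity of a(·,·) on H^1_0(0, 2) means a(u, u) ≥ α ||u||_{H^1}² for every u ∈ H^1_0.
The interval has length L = 2, and Poincaré/coercivity depend only on L. Here a(u, u) = ∫(u')² + (3)·∫u².
Here c = 3 ≥ 1, so a(u,u) = ∫(u')² + c∫u² ≥ ∫(u')² + ∫u² = ||u||_{H^1}², i.e. α = 1 works. No larger α is possible: a(u,u) ≥ α||u||_{H^1}² means (1−α)∫(u')² ≥ (α−c)∫u², and for the modes u_n = sin(nπ(x−x₀)/L) (x₀ the left endpoint) one has ∫u_n²/∫(u_n')² = (L/(nπ))² → 0, so a(u_n,u_n)/||u_n||_{H^1}² → 1. Hence the optimal constant is α = 1.
Therefore α = 1.


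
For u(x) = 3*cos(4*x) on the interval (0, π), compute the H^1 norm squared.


||u||_{H^1(0,π)}^2 = 153*π/2

u'(x) = -12*sin(4*x).
Expand u² and (u')² and integrate term by term on (0, π), using: for integers n ≥ 1, ∫_0^π sin²(nx) dx = ∫_0^π cos²(nx) dx = π/2; for n ≠ n', ∫_0^π sin(nx)sin(n'x) dx = ∫_0^π cos(nx)cos(n'x) dx = 0; and by product-to-sum, ∫_0^π sin(nx)cos(n'x) dx = ½∫_0^π [sin((n+n')x) + sin((n−n')x)] dx, which is 0 when n+n' is even and 2n/(n²−n'²) when n+n' is odd (it need not vanish on (0, π)).
  u² squared terms: (3)²·∫cos(4x)² dx = 9·π/2 = 9*π/2.
  So ∫_0^π u² dx = 9*π/2.
  (u')² squared terms: (-12)²·∫sin(4x)² dx = 144·π/2 = 72*π.
  So ∫_0^π (u')² dx = 72*π.
||u||_{H^1}^2 = (9*π/2) + (72*π) = 153*π/2.


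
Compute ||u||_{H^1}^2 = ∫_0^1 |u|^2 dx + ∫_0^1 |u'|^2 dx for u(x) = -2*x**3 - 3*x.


||u||_{H^1}^2 = 1196/35

The H^1 norm (squared) on an interval (0, L) is
  ||u||_{H^1}^2 = ∫_0^L u(x)^2 dx + ∫_0^L u'(x)^2 dx.
Compute u'(x) = -6*x**2 - 3.
Then u(x)^2 = 4*x**6 + 12*x**4 + 9*x**2 and u'(x)^2 = 36*x**4 + 36*x**2 + 9.
Integrate each monomial from 0 to 1 using ∫_0^1 c·x^n dx = c·1^(n+1)/(n+1):
  ∫_0^1 u(x)^2 dx = ∫_0^1 (4*x^6 + 12*x^4 + 9*x^2) dx. Term by term:
    ∫_0^1 4*x^6 dx = 4/7;  ∫_0^1 12*x^4 dx = 12/5;  ∫_0^1 9*x^2 dx = 3.
  Sum: 4/7 + 12/5 + 3 = 209/35.
  ∫_0^1 u'(x)^2 dx = ∫_0^1 (36*x^4 + 36*x^2 + 9) dx. Term by term:
    ∫_0^1 36*x^4 dx = 36/5;  ∫_0^1 36*x^2 dx = 12;  ∫_0^1 9 dx = 9.
  Sum: 36/5 + 12 + 9 = 141/5.
Adding: ||u||_{H^1}^2 = 209/35 + 141/5 = 1196/35.


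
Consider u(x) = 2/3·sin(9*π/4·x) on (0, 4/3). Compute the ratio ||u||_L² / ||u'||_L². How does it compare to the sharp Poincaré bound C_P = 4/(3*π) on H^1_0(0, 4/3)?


||u||_L² / ||u'||_L² = 4/(9*π) < C_P = 4/(3*π).

u(x) = 2/3·sin(9*π/4·x), so u'(x) = 3*π*cos(9*π*x/4)/2.
Writing u(x) = A·sin(kπx/L) with A = 2/3 and k = 3, use ∫_0^L sin²(kπx/L) dx = L/2 and ∫_0^L cos²(kπx/L) dx = L/2.
u² = 4/9·sin²(9*π/4·x) and (u')² = 9*π^2/4·cos²(9*π/4·x), and each of sin², cos² integrates to L/2 = 2/3 over (0, 4/3).
∫_0^4/3 u² dx = 8/27, so ||u||_L² = 2*sqrt(6)/9.
∫_0^4/3 (u')² dx = 3*π^2/2, so ||u'||_L² = sqrt(6)*π/2.
Ratio ||u||_L² / ||u'||_L² = 4/(9*π).
Sharp Poincaré constant on H^1_0(0, 4/3) is C_P = L/π = 4/(3*π), achieved by sin(3*π/4·x).
This is the k = 3 harmonic; the ratio L/(kπ) is strictly less than C_P = L/π, consistent with the sharp inequality ||u||_L² ≤ C_P ||u'||_L².


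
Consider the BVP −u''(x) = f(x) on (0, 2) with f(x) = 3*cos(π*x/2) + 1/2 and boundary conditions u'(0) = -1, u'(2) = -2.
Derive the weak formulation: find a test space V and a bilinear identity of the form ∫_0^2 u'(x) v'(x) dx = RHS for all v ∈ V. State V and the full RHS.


V = H^1(0, 2) (v unrestricted at boundary; u is determined up to an additive constant); weak form: ∫_0^2 u'v' dx = ∫_0^2 (3*cos(π*x/2) + 1/2) v dx − 2·v(2) + v(0) for all v ∈ V.

Multiply both sides by a test function v and integrate from 0 to 2:
  ∫_0^2 −u''(x) v(x) dx = ∫_0^2 f(x) v(x) dx.
Integrate the LHS by parts once:
  ∫_0^2 −u'' v dx = −[u'(x) v(x)]_0^2 + ∫_0^2 u'(x) v'(x) dx.
Thus ∫_0^2 u'(x) v'(x) dx = ∫_0^2 f(x) v(x) dx + [u'(x) v(x)]_0^2.
Choose V so that boundary terms are either known or forced to vanish.
u has inhomogeneous Neumann u'(0) = -1, u'(2) = -2. [u' v]_0^2 = (-2)·v(2) − (-1)·v(0) = − 2·v(2) + v(0). Take V = H^1(0, 2); boundary term becomes part of RHS.
Weak formulation: find u (satisfying any essential BC) such that ∫_0^2 u'(x) v'(x) dx = ∫_0^2 f v dx − 2·v(2) + v(0) for all v ∈ V (Neumann data are natural BCs: they enter the RHS as boundary terms).
Substituting f(x) = 3*cos(π*x/2) + 1/2, the right-hand side is ∫_0^2 (3*cos(π*x/2) + 1/2) v dx − 2·v(2) + v(0).
Compatibility check (pure Neumann): taking v ≡ 1 ∈ V gives 0 = ∫_0^2 f dx + (-2) − (-1), i.e. ∫_0^2 f dx must equal u'(0) − u'(2) = 1. Indeed ∫_0^2 (3*cos(π*x/2) + 1/2) dx = 1, so the data are compatible. The solution is then unique only up to an additive constant (fix it e.g. by requiring ∫_0^2 u dx = 0).


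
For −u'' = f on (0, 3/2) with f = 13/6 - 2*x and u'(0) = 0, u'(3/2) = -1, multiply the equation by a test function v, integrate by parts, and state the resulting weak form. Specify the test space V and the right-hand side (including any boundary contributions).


V = H^1(0, 3/2) (v unrestricted at boundary; u is determined up to an additive constant); weak form: ∫_0^3/2 u'v' dx = ∫_0^3/2 (13/6 - 2*x) v dx − v(3/2) for all v ∈ V.

Multiply both sides by a test function v and integrate from 0 to 3/2:
  ∫_0^3/2 −u''(x) v(x) dx = ∫_0^3/2 f(x) v(x) dx.
Integrate the LHS by parts once:
  ∫_0^3/2 −u'' v dx = −[u'(x) v(x)]_0^3/2 + ∫_0^3/2 u'(x) v'(x) dx.
Thus ∫_0^3/2 u'(x) v'(x) dx = ∫_0^3/2 f(x) v(x) dx + [u'(x) v(x)]_0^3/2.
Choose V so that boundary terms are either known or forced to vanish.
u has inhomogeneous Neumann u'(0) = 0, u'(3/2) = -1. [u' v]_0^3/2 = (-1)·v(3/2) − (0)·v(0) = − v(3/2). Take V = H^1(0, 3/2); boundary term becomes part of RHS.
Weak formulation: find u (satisfying any essential BC) such that ∫_0^3/2 u'(x) v'(x) dx = ∫_0^3/2 f v dx − v(3/2) for all v ∈ V (Neumann data are natural BCs: they enter the RHS as boundary terms).
Substituting f(x) = 13/6 - 2*x, the right-hand side is ∫_0^3/2 (13/6 - 2*x) v dx − v(3/2).
Compatibility check (pure Neumann): taking v ≡ 1 ∈ V gives 0 = ∫_0^3/2 f dx + (-1) − (0), i.e. ∫_0^3/2 f dx must equal u'(0) − u'(3/2) = 1. Indeed ∫_0^3/2 (13/6 - 2*x) dx = 1, so the data are compatible. The solution is then unique only up to an additive constant (fix it e.g. by requiring ∫_0^3/2 u dx = 0).
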